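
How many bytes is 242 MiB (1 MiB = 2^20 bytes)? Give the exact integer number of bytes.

253,755,392 bytes

242 × 1,048,576 = 253,755,392 bytes  (1 MiB = 2^20 bytes)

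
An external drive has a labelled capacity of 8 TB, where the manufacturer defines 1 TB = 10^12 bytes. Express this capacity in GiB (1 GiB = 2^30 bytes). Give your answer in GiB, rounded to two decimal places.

7,450.58 GiB

8 TB = 8 × 10^12 bytes = 8,000,000,000,000 bytes
1 GiB = 1,073,741,824 bytes
8,000,000,000,000 / 1,073,741,824 = 7,450.58 GiB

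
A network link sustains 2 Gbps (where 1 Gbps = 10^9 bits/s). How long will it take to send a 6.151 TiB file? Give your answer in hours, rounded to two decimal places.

6.151 TiB = 6,763,096,022,450.176 bytes = 54,104,768,179,601.408 bits
2 Gbps = 2,000,000,000 bits/s
time = 54,104,768,179,601.408 / 2,000,000,000 = 27,052.3841 s
27,052.3841 s / 3600 = 7.51 hours

7.51 hours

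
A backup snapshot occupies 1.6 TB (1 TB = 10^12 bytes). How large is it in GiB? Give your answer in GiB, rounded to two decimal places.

1,490.12 GiB

1.6 TB = 1.6 × 10^12 bytes = 1,600,000,000,000 bytes
1 GiB = 2^30 bytes = 1,073,741,824 bytes
1,600,000,000,000 / 1,073,741,824 = 1,490.12 GiB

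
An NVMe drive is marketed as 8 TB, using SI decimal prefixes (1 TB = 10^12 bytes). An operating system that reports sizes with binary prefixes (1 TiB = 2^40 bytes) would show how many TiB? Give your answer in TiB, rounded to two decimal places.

7.28 TiB

8 TB = 8 × 10^12 bytes = 8,000,000,000,000 bytes
1 TiB = 2^40 bytes = 1,099,511,627,776 bytes
8,000,000,000,000 / 1,099,511,627,776 = 7.28 TiB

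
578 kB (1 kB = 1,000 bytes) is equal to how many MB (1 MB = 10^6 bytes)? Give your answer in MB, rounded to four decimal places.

578 kB = 578 × 10^3 bytes = 578,000 bytes
1 MB = 1,000,000 bytes
578,000 / 1,000,000 = 0.5780 MB

0.5780 MB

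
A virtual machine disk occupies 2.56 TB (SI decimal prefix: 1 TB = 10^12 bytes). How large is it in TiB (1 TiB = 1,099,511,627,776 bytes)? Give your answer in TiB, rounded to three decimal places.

2.328 TiB

2.56 TB = 2.56 × 10^12 bytes = 2,560,000,000,000 bytes
1 TiB = 2^40 bytes = 1,099,511,627,776 bytes
2,560,000,000,000 / 1,099,511,627,776 = 2.328 TiB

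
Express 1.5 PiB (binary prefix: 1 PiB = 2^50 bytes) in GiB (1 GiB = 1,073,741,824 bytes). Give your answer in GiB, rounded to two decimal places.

1.5 PiB = 1.5 × 2^50 bytes = 1,688,849,860,263,936 bytes
1 GiB = 1,073,741,824 bytes
1,688,849,860,263,936 / 1,073,741,824 = 1,572,864.00 GiB

1,572,864.00 GiB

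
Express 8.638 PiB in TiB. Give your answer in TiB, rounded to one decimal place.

8,845.3 TiB

8.638 PiB × 1,125,899,906,842,624 bytes/PiB = 9,725,523,395,306,586.112 bytes
1 TiB = 2^40 bytes = 1,099,511,627,776 bytes
9,725,523,395,306,586.112 / 1,099,511,627,776 = 8,845.3 TiB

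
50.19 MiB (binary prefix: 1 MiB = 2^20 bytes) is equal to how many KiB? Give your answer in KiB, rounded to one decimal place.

50.19 MiB × 1,048,576 bytes/MiB = 52,628,029.44 bytes
1 KiB = 1,024 bytes
52,628,029.44 / 1,024 = 51,394.6 KiB

51,394.6 KiB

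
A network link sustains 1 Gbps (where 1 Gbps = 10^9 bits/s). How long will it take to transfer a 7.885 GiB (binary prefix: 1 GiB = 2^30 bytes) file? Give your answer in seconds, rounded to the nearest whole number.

7.885 GiB = 8,466,454,282.24 bytes = 67,731,634,257.92 bits
1 Gbps = 1,000,000,000 bits/s
time = 67,731,634,257.92 / 1,000,000,000 = 68 s

68 seconds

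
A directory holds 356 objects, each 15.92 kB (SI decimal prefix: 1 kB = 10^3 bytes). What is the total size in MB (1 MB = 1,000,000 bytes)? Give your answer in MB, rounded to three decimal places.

5.668 MB

Total = 356 × 15.92 kB = 5667.52 kB
= 5667.52 × 1,000 bytes = 5,667,520 bytes
1 MB = 1,000,000 bytes
5,667,520 / 1,000,000 = 5.668 MB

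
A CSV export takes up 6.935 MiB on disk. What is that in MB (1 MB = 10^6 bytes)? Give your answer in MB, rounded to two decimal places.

7.27 MB

6.935 MiB × 1,048,576 bytes/MiB = 7,271,874.56 bytes
1 MB = 10^6 bytes = 1,000,000 bytes
7,271,874.56 / 1,000,000 = 7.27 MB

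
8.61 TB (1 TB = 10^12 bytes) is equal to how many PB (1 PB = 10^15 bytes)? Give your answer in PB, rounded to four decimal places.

8.61 TB = 8.61 × 10^12 bytes = 8,610,000,000,000 bytes
1 PB = 10^15 bytes = 1,000,000,000,000,000 bytes
8,610,000,000,000 / 1,000,000,000,000,000 = 0.0086 PB

0.0086 PB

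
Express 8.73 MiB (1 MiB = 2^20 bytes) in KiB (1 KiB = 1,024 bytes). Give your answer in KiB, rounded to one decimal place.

8,939.5 KiB

8.73 MiB = 8.73 × 2^20 bytes = 9,154,068.48 bytes
1 KiB = 1,024 bytes
9,154,068.48 / 1,024 = 8,939.5 KiB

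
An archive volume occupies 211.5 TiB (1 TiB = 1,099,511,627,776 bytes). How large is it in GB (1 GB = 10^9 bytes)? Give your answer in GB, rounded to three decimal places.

232,546.709 GB

211.5 TiB = 211.5 × 2^40 bytes = 232,546,709,274,624 bytes
1 GB = 1,000,000,000 bytes
232,546,709,274,624 / 1,000,000,000 = 232,546.709 GB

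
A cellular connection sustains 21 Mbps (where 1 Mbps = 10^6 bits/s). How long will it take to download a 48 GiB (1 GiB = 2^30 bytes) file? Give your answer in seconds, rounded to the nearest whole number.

19,634 seconds

48 GiB = 51,539,607,552 bytes = 412,316,860,416 bits
21 Mbps = 21,000,000 bits/s
time = 412,316,860,416 / 21,000,000 = 19,634 s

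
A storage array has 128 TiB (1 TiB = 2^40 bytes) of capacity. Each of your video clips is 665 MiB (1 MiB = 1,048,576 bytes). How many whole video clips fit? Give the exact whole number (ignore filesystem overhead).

Capacity: 128 TiB = 140,737,488,355,328 bytes
Per item: 665 MiB = 697,303,040 bytes
⌊140,737,488,355,328 / 697,303,040⌋ = 201,831

201,831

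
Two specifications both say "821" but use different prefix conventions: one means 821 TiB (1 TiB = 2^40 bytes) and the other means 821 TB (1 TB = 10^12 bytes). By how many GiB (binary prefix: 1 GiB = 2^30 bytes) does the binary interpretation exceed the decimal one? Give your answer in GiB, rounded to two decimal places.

76,088.17 GiB

821 TiB = 821 × 1,099,511,627,776 = 902,699,046,404,096 bytes
821 TB = 821 × 1,000,000,000,000 = 821,000,000,000,000 bytes
difference = 81,699,046,404,096 bytes
81,699,046,404,096 / 1,073,741,824 = 76,088.17 GiB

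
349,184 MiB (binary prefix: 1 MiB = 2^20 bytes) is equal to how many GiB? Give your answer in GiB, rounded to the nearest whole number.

341 GiB

349,184 MiB × 1,048,576 bytes/MiB = 366,145,961,984 bytes
1 GiB = 2^30 bytes = 1,073,741,824 bytes
366,145,961,984 / 1,073,741,824 = 341 GiB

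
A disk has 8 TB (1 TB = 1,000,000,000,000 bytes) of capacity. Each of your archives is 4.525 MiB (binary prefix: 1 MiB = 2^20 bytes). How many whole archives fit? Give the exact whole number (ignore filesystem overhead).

1,686,054

Capacity: 8 TB = 8,000,000,000,000 bytes
Per item: 4.525 MiB = 4,744,806.4 bytes
⌊8,000,000,000,000 / 4,744,806.4⌋ = 1,686,054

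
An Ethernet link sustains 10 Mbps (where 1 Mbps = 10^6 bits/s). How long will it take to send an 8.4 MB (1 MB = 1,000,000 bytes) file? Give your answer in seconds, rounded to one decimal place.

6.7 seconds

8.4 MB = 8,400,000 bytes = 67,200,000 bits
10 Mbps = 10,000,000 bits/s
time = 67,200,000 / 10,000,000 = 6.7 s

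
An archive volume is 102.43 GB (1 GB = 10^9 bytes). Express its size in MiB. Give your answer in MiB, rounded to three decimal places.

97,684.860 MiB

102.43 GB = 102.43 × 10^9 bytes = 102,430,000,000 bytes
1 MiB = 1,048,576 bytes
102,430,000,000 / 1,048,576 = 97,684.860 MiB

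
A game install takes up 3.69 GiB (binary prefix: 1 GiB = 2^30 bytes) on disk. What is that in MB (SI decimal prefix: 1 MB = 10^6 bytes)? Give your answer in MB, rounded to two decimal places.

3,962.11 MB

3.69 GiB = 3.69 × 2^30 bytes = 3,962,107,330.56 bytes
1 MB = 1,000,000 bytes
3,962,107,330.56 / 1,000,000 = 3,962.11 MB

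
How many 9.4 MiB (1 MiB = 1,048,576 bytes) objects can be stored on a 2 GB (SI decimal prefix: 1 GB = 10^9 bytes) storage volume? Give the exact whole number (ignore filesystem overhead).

202

Capacity: 2 GB = 2,000,000,000 bytes
Per item: 9.4 MiB = 9,856,614.4 bytes
⌊2,000,000,000 / 9,856,614.4⌋ = 202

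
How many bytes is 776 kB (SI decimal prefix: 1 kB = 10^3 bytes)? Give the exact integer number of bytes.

776 × 1,000 = 776,000 bytes

776,000 bytes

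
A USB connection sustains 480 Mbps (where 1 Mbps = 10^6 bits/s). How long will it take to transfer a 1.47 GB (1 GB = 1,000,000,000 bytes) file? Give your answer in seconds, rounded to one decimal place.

24.5 seconds

1.47 GB = 1,470,000,000 bytes = 11,760,000,000 bits
480 Mbps = 480,000,000 bits/s
time = 11,760,000,000 / 480,000,000 = 24.5 s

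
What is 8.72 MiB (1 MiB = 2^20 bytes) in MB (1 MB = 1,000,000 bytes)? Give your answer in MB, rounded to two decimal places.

8.72 MiB × 1,048,576 bytes/MiB = 9,143,582.72 bytes
1 MB = 10^6 bytes = 1,000,000 bytes
9,143,582.72 / 1,000,000 = 9.14 MB

9.14 MB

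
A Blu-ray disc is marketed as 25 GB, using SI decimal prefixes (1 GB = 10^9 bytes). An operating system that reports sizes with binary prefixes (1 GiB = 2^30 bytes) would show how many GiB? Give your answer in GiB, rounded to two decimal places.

23.28 GiB

25 GB = 25 × 10^9 bytes = 25,000,000,000 bytes
1 GiB = 1,073,741,824 bytes
25,000,000,000 / 1,073,741,824 = 23.28 GiB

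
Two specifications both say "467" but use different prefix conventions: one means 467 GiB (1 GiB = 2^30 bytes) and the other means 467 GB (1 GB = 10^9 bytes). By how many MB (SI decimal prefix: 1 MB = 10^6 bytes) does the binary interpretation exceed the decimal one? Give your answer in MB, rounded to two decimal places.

467 GiB = 467 × 1,073,741,824 = 501,437,431,808 bytes
467 GB = 467 × 1,000,000,000 = 467,000,000,000 bytes
difference = 34,437,431,808 bytes
34,437,431,808 / 1,000,000 = 34,437.43 MB

34,437.43 MB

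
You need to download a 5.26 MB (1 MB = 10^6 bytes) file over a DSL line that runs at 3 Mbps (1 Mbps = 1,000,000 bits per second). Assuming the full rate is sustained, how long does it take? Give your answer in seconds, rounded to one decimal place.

14.0 seconds

5.26 MB = 5,260,000 bytes = 42,080,000 bits
3 Mbps = 3,000,000 bits/s
time = 42,080,000 / 3,000,000 = 14.0 s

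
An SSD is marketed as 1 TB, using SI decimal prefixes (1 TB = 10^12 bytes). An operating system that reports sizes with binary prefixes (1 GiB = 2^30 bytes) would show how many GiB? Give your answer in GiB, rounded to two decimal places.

931.32 GiB

1 TB = 1 × 10^12 bytes = 1,000,000,000,000 bytes
1 GiB = 1,073,741,824 bytes
1,000,000,000,000 / 1,073,741,824 = 931.32 GiB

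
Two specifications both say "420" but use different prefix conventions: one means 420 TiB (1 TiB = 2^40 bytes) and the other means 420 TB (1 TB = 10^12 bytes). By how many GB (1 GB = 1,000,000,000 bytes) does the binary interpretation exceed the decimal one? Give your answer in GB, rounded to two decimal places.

420 TiB = 420 × 1,099,511,627,776 = 461,794,883,665,920 bytes
420 TB = 420 × 1,000,000,000,000 = 420,000,000,000,000 bytes
difference = 41,794,883,665,920 bytes
41,794,883,665,920 / 1,000,000,000 = 41,794.88 GB

41,794.88 GB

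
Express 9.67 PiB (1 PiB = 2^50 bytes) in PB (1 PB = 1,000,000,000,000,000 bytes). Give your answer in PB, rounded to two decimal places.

9.67 PiB × 1,125,899,906,842,624 bytes/PiB = 10,887,452,099,168,174.08 bytes
1 PB = 1,000,000,000,000,000 bytes
10,887,452,099,168,174.08 / 1,000,000,000,000,000 = 10.89 PB

10.89 PB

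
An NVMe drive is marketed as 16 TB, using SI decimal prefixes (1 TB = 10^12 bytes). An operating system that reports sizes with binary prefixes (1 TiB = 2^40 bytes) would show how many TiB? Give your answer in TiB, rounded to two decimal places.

16 TB = 16 × 10^12 bytes = 16,000,000,000,000 bytes
1 TiB = 2^40 bytes = 1,099,511,627,776 bytes
16,000,000,000,000 / 1,099,511,627,776 = 14.55 TiB

14.55 TiB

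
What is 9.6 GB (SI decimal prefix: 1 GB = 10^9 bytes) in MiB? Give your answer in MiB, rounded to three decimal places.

9.6 GB = 9.6 × 10^9 bytes = 9,600,000,000 bytes
1 MiB = 1,048,576 bytes
9,600,000,000 / 1,048,576 = 9,155.273 MiB

9,155.273 MiB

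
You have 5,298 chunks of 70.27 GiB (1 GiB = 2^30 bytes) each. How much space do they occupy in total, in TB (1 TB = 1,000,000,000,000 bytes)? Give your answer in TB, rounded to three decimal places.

Total = 5,298 × 70.27 GiB = 372290.46 GiB
= 372290.46 × 1,073,741,824 bytes = 399,743,837,578,199.04 bytes
1 TB = 1,000,000,000,000 bytes
399,743,837,578,199.04 / 1,000,000,000,000 = 399.744 TB

399.744 TB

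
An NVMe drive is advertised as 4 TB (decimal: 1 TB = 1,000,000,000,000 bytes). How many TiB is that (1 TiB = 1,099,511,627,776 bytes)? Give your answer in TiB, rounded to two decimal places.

3.64 TiB

4 TB = 4 × 10^12 bytes = 4,000,000,000,000 bytes
1 TiB = 1,099,511,627,776 bytes
4,000,000,000,000 / 1,099,511,627,776 = 3.64 TiB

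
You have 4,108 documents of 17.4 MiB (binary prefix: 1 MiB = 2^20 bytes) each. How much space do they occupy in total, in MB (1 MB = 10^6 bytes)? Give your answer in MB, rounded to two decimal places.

74,951.37 MB

Total = 4,108 × 17.4 MiB = 71479.2 MiB
= 71479.2 × 1,048,576 bytes = 74,951,373,619.2 bytes
1 MB = 1,000,000 bytes
74,951,373,619.2 / 1,000,000 = 74,951.37 MB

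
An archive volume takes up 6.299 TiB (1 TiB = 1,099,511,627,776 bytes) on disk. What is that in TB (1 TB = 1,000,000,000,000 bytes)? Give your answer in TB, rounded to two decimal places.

6.299 TiB = 6.299 × 2^40 bytes = 6,925,823,743,361.024 bytes
1 TB = 10^12 bytes = 1,000,000,000,000 bytes
6,925,823,743,361.024 / 1,000,000,000,000 = 6.93 TB

6.93 TB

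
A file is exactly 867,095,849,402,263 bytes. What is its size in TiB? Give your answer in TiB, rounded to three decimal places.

867,095,849,402,263 bytes given.
1 TiB = 1,099,511,627,776 bytes
867,095,849,402,263 / 1,099,511,627,776 = 788.619 TiB

788.619 TiB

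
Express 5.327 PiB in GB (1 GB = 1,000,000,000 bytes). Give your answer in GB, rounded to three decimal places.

5.327 PiB = 5.327 × 2^50 bytes = 5,997,668,803,750,658.048 bytes
1 GB = 10^9 bytes = 1,000,000,000 bytes
5,997,668,803,750,658.048 / 1,000,000,000 = 5,997,668.804 GB

5,997,668.804 GB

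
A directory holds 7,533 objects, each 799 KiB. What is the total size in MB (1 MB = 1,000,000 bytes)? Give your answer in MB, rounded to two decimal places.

6,163.32 MB

Total = 7,533 × 799 KiB = 6,018,867 KiB
= 6,018,867 × 1,024 bytes = 6,163,319,808 bytes
1 MB = 1,000,000 bytes
6,163,319,808 / 1,000,000 = 6,163.32 MB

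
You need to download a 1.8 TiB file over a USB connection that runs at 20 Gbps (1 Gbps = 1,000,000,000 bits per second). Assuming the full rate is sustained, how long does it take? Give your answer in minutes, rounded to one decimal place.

1.8 TiB = 1,979,120,929,996.8 bytes = 15,832,967,439,974.4 bits
20 Gbps = 20,000,000,000 bits/s
time = 15,832,967,439,974.4 / 20,000,000,000 = 791.65 s
791.65 s / 60 = 13.2 minutes

13.2 minutes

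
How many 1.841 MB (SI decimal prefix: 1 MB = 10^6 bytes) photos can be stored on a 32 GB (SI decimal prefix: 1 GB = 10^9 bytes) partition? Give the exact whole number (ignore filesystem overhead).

17,381

Capacity: 32 GB = 32,000,000,000 bytes
Per item: 1.841 MB = 1,841,000 bytes
⌊32,000,000,000 / 1,841,000⌋ = 17,381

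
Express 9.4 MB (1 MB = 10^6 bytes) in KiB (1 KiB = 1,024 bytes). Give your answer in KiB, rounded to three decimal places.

9.4 MB × 1,000,000 bytes/MB = 9,400,000 bytes
1 KiB = 1,024 bytes
9,400,000 / 1,024 = 9,179.688 KiB

9,179.688 KiB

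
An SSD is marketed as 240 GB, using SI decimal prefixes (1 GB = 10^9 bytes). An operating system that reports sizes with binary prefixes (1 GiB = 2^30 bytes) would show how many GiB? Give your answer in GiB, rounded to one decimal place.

240 GB × 1,000,000,000 bytes/GB = 240,000,000,000 bytes
1 GiB = 1,073,741,824 bytes
240,000,000,000 / 1,073,741,824 = 223.5 GiB

223.5 GiB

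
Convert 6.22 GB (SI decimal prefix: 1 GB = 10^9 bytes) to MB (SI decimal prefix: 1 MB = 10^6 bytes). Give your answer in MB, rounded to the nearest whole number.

6.22 GB = 6.22 × 10^9 bytes = 6,220,000,000 bytes
1 MB = 10^6 bytes = 1,000,000 bytes
6,220,000,000 / 1,000,000 = 6,220 MB

6,220 MB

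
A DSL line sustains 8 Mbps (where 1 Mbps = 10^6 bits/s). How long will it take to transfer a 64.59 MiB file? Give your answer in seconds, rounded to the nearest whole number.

68 seconds

64.59 MiB = 67,727,523.84 bytes = 541,820,190.72 bits
8 Mbps = 8,000,000 bits/s
time = 541,820,190.72 / 8,000,000 = 68 s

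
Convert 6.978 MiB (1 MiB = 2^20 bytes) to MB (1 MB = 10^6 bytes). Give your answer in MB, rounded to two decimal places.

7.32 MB

6.978 MiB × 1,048,576 bytes/MiB = 7,316,963.328 bytes
1 MB = 10^6 bytes = 1,000,000 bytes
7,316,963.328 / 1,000,000 = 7.32 MB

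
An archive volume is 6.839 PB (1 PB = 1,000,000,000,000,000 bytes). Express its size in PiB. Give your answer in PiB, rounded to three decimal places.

6.074 PiB

6.839 PB = 6.839 × 10^15 bytes = 6,839,000,000,000,000 bytes
1 PiB = 1,125,899,906,842,624 bytes
6,839,000,000,000,000 / 1,125,899,906,842,624 = 6.074 PiB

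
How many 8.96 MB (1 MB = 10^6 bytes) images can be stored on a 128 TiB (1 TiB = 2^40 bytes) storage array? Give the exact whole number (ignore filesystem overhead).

Capacity: 128 TiB = 140,737,488,355,328 bytes
Per item: 8.96 MB = 8,960,000 bytes
⌊140,737,488,355,328 / 8,960,000⌋ = 15,707,308

15,707,308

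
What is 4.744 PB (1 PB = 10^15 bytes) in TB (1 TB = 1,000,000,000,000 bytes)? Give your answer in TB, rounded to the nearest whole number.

4,744 TB

4.744 PB = 4.744 × 10^15 bytes = 4,744,000,000,000,000 bytes
1 TB = 10^12 bytes = 1,000,000,000,000 bytes
4,744,000,000,000,000 / 1,000,000,000,000 = 4,744 TB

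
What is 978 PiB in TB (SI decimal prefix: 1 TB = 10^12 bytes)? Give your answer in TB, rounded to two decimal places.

1,101,130.11 TB

978 PiB = 978 × 2^50 bytes = 1,101,130,108,892,086,272 bytes
1 TB = 10^12 bytes = 1,000,000,000,000 bytes
1,101,130,108,892,086,272 / 1,000,000,000,000 = 1,101,130.11 TB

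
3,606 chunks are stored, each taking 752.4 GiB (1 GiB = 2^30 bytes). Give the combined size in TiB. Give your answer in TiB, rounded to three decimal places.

Total = 3,606 × 752.4 GiB = 2713154.4 GiB
= 2713154.4 × 1,073,741,824 bytes = 2,913,227,354,249,625.6 bytes
1 TiB = 1,099,511,627,776 bytes
2,913,227,354,249,625.6 / 1,099,511,627,776 = 2,649.565 TiB

2,649.565 TiB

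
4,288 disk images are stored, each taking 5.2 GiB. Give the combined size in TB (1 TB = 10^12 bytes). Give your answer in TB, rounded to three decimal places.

Total = 4,288 × 5.2 GiB = 22297.6 GiB
= 22297.6 × 1,073,741,824 bytes = 23,941,865,694,822.4 bytes
1 TB = 1,000,000,000,000 bytes
23,941,865,694,822.4 / 1,000,000,000,000 = 23.942 TB

23.942 TB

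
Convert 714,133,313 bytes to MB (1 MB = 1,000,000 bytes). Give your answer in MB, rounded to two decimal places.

714,133,313 bytes given.
1 MB = 1,000,000 bytes
714,133,313 / 1,000,000 = 714.13 MB

714.13 MB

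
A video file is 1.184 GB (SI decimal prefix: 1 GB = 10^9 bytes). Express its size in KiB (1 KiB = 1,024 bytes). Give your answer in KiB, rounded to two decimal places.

1,156,250.00 KiB

1.184 GB × 1,000,000,000 bytes/GB = 1,184,000,000 bytes
1 KiB = 2^10 bytes = 1,024 bytes
1,184,000,000 / 1,024 = 1,156,250.00 KiB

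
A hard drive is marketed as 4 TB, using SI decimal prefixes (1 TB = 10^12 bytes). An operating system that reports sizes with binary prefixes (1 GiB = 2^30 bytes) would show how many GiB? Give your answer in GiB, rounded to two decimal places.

3,725.29 GiB

4 TB = 4 × 10^12 bytes = 4,000,000,000,000 bytes
1 GiB = 1,073,741,824 bytes
4,000,000,000,000 / 1,073,741,824 = 3,725.29 GiB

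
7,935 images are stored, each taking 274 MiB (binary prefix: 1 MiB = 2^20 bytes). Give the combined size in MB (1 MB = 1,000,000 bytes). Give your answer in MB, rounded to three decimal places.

Total = 7,935 × 274 MiB = 2,174,190 MiB
= 2,174,190 × 1,048,576 bytes = 2,279,803,453,440 bytes
1 MB = 1,000,000 bytes
2,279,803,453,440 / 1,000,000 = 2,279,803.453 MB

2,279,803.453 MB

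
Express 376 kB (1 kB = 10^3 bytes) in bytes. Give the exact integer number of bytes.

376,000 bytes

376 × 1,000 = 376,000 bytes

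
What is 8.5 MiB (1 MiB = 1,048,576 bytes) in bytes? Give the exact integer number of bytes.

8.5 × 1,048,576 = 8,912,896 bytes

8,912,896 bytes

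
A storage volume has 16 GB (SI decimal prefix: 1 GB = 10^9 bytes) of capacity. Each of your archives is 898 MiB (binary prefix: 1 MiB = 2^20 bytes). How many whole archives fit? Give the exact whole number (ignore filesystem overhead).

Capacity: 16 GB = 16,000,000,000 bytes
Per item: 898 MiB = 941,621,248 bytes
⌊16,000,000,000 / 941,621,248⌋ = 16

16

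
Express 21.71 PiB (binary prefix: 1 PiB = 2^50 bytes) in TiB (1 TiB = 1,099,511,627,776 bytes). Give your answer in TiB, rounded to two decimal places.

22,231.04 TiB

21.71 PiB × 1,125,899,906,842,624 bytes/PiB = 24,443,286,977,553,367.04 bytes
1 TiB = 2^40 bytes = 1,099,511,627,776 bytes
24,443,286,977,553,367.04 / 1,099,511,627,776 = 22,231.04 TiB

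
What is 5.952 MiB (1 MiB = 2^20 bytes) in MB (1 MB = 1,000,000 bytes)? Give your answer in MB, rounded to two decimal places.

6.24 MB

5.952 MiB = 5.952 × 2^20 bytes = 6,241,124.352 bytes
1 MB = 1,000,000 bytes
6,241,124.352 / 1,000,000 = 6.24 MB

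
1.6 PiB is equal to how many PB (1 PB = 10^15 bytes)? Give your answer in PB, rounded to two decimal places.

1.6 PiB × 1,125,899,906,842,624 bytes/PiB = 1,801,439,850,948,198.4 bytes
1 PB = 1,000,000,000,000,000 bytes
1,801,439,850,948,198.4 / 1,000,000,000,000,000 = 1.80 PB

1.80 PB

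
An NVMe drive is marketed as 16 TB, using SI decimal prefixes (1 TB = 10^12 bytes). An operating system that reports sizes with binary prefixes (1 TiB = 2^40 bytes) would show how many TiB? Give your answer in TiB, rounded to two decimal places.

14.55 TiB

16 TB × 1,000,000,000,000 bytes/TB = 16,000,000,000,000 bytes
1 TiB = 1,099,511,627,776 bytes
16,000,000,000,000 / 1,099,511,627,776 = 14.55 TiB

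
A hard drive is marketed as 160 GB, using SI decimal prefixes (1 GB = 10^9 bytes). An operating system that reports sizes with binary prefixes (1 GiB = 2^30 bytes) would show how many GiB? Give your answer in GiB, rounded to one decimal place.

149.0 GiB

160 GB × 1,000,000,000 bytes/GB = 160,000,000,000 bytes
1 GiB = 1,073,741,824 bytes
160,000,000,000 / 1,073,741,824 = 149.0 GiB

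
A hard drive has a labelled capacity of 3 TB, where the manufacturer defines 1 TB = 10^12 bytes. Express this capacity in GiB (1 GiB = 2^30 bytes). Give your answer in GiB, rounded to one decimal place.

3 TB = 3 × 10^12 bytes = 3,000,000,000,000 bytes
1 GiB = 1,073,741,824 bytes
3,000,000,000,000 / 1,073,741,824 = 2,794.0 GiB

2,794.0 GiB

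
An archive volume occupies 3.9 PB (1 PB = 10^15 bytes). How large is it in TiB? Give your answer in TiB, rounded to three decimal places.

3,547.029 TiB

3.9 PB = 3.9 × 10^15 bytes = 3,900,000,000,000,000 bytes
1 TiB = 1,099,511,627,776 bytes
3,900,000,000,000,000 / 1,099,511,627,776 = 3,547.029 TiB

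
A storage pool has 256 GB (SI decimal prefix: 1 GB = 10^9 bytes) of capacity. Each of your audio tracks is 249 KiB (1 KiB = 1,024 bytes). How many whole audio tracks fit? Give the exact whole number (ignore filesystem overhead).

Capacity: 256 GB = 256,000,000,000 bytes
Per item: 249 KiB = 254,976 bytes
⌊256,000,000,000 / 254,976⌋ = 1,004,016

1,004,016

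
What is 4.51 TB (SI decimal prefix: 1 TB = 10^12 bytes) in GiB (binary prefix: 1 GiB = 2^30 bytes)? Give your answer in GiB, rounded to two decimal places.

4.51 TB × 1,000,000,000,000 bytes/TB = 4,510,000,000,000 bytes
1 GiB = 1,073,741,824 bytes
4,510,000,000,000 / 1,073,741,824 = 4,200.26 GiB

4,200.26 GiB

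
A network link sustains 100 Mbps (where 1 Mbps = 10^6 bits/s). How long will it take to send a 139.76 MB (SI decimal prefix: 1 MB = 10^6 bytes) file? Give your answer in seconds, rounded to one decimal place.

139.76 MB = 139,760,000 bytes = 1,118,080,000 bits
100 Mbps = 100,000,000 bits/s
time = 1,118,080,000 / 100,000,000 = 11.2 s

11.2 seconds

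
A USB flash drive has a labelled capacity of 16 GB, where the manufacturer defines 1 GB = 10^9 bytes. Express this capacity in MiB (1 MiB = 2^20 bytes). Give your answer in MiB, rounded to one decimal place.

15,258.8 MiB

16 GB = 16 × 10^9 bytes = 16,000,000,000 bytes
1 MiB = 2^20 bytes = 1,048,576 bytes
16,000,000,000 / 1,048,576 = 15,258.8 MiB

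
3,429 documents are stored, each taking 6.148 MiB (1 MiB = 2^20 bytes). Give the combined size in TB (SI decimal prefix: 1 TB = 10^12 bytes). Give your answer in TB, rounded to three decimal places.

Total = 3,429 × 6.148 MiB = 21081.492 MiB
= 21081.492 × 1,048,576 bytes = 22,105,546,555.392 bytes
1 TB = 1,000,000,000,000 bytes
22,105,546,555.392 / 1,000,000,000,000 = 0.022 TB

0.022 TB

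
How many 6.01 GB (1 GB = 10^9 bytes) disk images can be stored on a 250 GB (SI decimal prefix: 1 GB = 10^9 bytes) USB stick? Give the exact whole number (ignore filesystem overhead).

41

Capacity: 250 GB = 250,000,000,000 bytes
Per item: 6.01 GB = 6,010,000,000 bytes
⌊250,000,000,000 / 6,010,000,000⌋ = 41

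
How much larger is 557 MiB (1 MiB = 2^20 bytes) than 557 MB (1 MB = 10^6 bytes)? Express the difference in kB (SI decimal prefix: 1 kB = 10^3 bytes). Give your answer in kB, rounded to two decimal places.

557 MiB = 557 × 1,048,576 = 584,056,832 bytes
557 MB = 557 × 1,000,000 = 557,000,000 bytes
difference = 27,056,832 bytes
27,056,832 / 1,000 = 27,056.83 kB

27,056.83 kB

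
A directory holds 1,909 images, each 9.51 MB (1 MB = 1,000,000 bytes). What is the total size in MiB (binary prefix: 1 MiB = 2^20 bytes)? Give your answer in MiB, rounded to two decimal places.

17,313.57 MiB

Total = 1,909 × 9.51 MB = 18154.59 MB
= 18154.59 × 1,000,000 bytes = 18,154,590,000 bytes
1 MiB = 1,048,576 bytes
18,154,590,000 / 1,048,576 = 17,313.57 MiB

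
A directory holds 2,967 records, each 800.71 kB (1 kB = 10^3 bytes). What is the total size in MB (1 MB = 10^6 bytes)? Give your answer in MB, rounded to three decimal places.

Total = 2,967 × 800.71 kB = 2375706.57 kB
= 2375706.57 × 1,000 bytes = 2,375,706,570 bytes
1 MB = 1,000,000 bytes
2,375,706,570 / 1,000,000 = 2,375.707 MB

2,375.707 MB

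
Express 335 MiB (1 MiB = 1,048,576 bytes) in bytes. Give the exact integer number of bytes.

351,272,960 bytes

335 × 1,048,576 = 351,272,960 bytes  (1 MiB = 2^20 bytes)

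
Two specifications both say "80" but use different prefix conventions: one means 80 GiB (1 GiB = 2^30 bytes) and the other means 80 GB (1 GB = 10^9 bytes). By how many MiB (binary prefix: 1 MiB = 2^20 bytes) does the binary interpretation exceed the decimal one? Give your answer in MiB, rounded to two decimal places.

5,626.05 MiB

80 GiB = 80 × 1,073,741,824 = 85,899,345,920 bytes
80 GB = 80 × 1,000,000,000 = 80,000,000,000 bytes
difference = 5,899,345,920 bytes
5,899,345,920 / 1,048,576 = 5,626.05 MiB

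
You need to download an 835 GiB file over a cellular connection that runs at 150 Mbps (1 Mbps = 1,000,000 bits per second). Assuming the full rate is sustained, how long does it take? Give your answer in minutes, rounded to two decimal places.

835 GiB = 896,574,423,040 bytes = 7,172,595,384,320 bits
150 Mbps = 150,000,000 bits/s
time = 7,172,595,384,320 / 150,000,000 = 47,817.303 s
47,817.303 s / 60 = 796.96 minutes

796.96 minutes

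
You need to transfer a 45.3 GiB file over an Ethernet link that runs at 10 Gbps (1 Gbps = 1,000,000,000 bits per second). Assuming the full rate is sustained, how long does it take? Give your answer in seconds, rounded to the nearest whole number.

39 seconds

45.3 GiB = 48,640,504,627.2 bytes = 389,124,037,017.6 bits
10 Gbps = 10,000,000,000 bits/s
time = 389,124,037,017.6 / 10,000,000,000 = 39 s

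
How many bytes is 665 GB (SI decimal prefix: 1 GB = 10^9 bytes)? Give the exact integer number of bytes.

665 × 1,000,000,000 = 665,000,000,000 bytes  (1 GB = 10^9 bytes)

665,000,000,000 bytes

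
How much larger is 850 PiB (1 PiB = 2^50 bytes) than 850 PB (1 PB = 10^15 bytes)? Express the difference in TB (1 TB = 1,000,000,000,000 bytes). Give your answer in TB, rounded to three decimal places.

850 PiB = 850 × 1,125,899,906,842,624 = 957,014,920,816,230,400 bytes
850 PB = 850 × 1,000,000,000,000,000 = 850,000,000,000,000,000 bytes
difference = 107,014,920,816,230,400 bytes
107,014,920,816,230,400 / 1,000,000,000,000 = 107,014.921 TB

107,014.921 TB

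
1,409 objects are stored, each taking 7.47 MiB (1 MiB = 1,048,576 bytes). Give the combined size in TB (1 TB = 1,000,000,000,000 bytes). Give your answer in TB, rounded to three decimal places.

0.011 TB

Total = 1,409 × 7.47 MiB = 10525.23 MiB
= 10525.23 × 1,048,576 bytes = 11,036,503,572.48 bytes
1 TB = 1,000,000,000,000 bytes
11,036,503,572.48 / 1,000,000,000,000 = 0.011 TB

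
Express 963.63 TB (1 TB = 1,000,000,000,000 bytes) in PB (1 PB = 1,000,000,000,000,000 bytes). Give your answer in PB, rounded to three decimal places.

963.63 TB = 963.63 × 10^12 bytes = 963,630,000,000,000 bytes
1 PB = 1,000,000,000,000,000 bytes
963,630,000,000,000 / 1,000,000,000,000,000 = 0.964 PB

0.964 PB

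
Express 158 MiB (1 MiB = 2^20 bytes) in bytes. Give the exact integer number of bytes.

165,675,008 bytes

158 × 1,048,576 = 165,675,008 bytes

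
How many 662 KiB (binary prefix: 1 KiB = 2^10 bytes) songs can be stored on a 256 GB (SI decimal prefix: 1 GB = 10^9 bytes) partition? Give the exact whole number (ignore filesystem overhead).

377,643

Capacity: 256 GB = 256,000,000,000 bytes
Per item: 662 KiB = 677,888 bytes
⌊256,000,000,000 / 677,888⌋ = 377,643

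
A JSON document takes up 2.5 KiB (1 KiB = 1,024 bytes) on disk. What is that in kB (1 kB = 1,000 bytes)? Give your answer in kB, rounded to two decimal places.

2.56 kB

2.5 KiB = 2.5 × 2^10 bytes = 2,560 bytes
1 kB = 1,000 bytes
2,560 / 1,000 = 2.56 kB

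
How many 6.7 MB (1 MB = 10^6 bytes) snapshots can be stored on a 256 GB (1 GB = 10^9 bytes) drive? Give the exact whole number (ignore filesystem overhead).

Capacity: 256 GB = 256,000,000,000 bytes
Per item: 6.7 MB = 6,700,000 bytes
⌊256,000,000,000 / 6,700,000⌋ = 38,208

38,208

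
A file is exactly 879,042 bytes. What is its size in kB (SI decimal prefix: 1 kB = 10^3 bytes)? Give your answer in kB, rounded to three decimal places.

879.042 kB

879,042 bytes given.
1 kB = 10^3 bytes = 1,000 bytes
879,042 / 1,000 = 879.042 kB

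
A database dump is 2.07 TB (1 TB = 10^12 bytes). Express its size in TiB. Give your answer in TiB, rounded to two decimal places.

1.88 TiB

2.07 TB = 2.07 × 10^12 bytes = 2,070,000,000,000 bytes
1 TiB = 1,099,511,627,776 bytes
2,070,000,000,000 / 1,099,511,627,776 = 1.88 TiB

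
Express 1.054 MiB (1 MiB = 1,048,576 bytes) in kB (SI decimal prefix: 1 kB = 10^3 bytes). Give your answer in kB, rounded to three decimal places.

1,105.199 kB

1.054 MiB × 1,048,576 bytes/MiB = 1,105,199.104 bytes
1 kB = 1,000 bytes
1,105,199.104 / 1,000 = 1,105.199 kB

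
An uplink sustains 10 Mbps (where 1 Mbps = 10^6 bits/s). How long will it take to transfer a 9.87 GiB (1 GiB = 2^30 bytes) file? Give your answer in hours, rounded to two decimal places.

2.36 hours

9.87 GiB = 10,597,831,802.88 bytes = 84,782,654,423.04 bits
10 Mbps = 10,000,000 bits/s
time = 84,782,654,423.04 / 10,000,000 = 8,478.2654 s
8,478.2654 s / 3600 = 2.36 hours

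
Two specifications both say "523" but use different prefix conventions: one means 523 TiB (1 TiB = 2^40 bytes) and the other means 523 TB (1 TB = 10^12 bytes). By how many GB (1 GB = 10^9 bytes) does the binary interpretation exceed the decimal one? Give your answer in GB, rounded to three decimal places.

52,044.581 GB

523 TiB = 523 × 1,099,511,627,776 = 575,044,581,326,848 bytes
523 TB = 523 × 1,000,000,000,000 = 523,000,000,000,000 bytes
difference = 52,044,581,326,848 bytes
52,044,581,326,848 / 1,000,000,000 = 52,044.581 GB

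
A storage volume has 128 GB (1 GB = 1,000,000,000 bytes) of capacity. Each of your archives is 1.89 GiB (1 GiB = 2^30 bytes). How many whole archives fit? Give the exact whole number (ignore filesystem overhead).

Capacity: 128 GB = 128,000,000,000 bytes
Per item: 1.89 GiB = 2,029,372,047.36 bytes
⌊128,000,000,000 / 2,029,372,047.36⌋ = 63

63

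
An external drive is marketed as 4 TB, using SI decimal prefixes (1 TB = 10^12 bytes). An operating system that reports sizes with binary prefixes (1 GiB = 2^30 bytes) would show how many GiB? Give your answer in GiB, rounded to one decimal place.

4 TB = 4 × 10^12 bytes = 4,000,000,000,000 bytes
1 GiB = 1,073,741,824 bytes
4,000,000,000,000 / 1,073,741,824 = 3,725.3 GiB

3,725.3 GiB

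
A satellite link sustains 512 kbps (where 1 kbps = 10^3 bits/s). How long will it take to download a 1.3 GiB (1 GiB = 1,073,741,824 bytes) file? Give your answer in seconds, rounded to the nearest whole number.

21,810 seconds

1.3 GiB = 1,395,864,371.2 bytes = 11,166,914,969.6 bits
512 kbps = 512,000 bits/s
time = 11,166,914,969.6 / 512,000 = 21,810 s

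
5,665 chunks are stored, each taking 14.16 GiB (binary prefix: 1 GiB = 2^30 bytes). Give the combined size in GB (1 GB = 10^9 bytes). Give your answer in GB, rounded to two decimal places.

Total = 5,665 × 14.16 GiB = 80216.4 GiB
= 80216.4 × 1,073,741,824 bytes = 86,131,703,650,713.6 bytes
1 GB = 1,000,000,000 bytes
86,131,703,650,713.6 / 1,000,000,000 = 86,131.70 GB

86,131.70 GB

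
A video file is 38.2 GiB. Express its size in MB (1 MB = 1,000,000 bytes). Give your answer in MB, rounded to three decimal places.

41,016.938 MB

38.2 GiB = 38.2 × 2^30 bytes = 41,016,937,676.8 bytes
1 MB = 1,000,000 bytes
41,016,937,676.8 / 1,000,000 = 41,016.938 MB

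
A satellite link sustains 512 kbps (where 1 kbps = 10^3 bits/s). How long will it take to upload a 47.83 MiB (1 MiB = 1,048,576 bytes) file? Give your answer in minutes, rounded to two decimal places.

13.06 minutes

47.83 MiB = 50,153,390.08 bytes = 401,227,120.64 bits
512 kbps = 512,000 bits/s
time = 401,227,120.64 / 512,000 = 783.647 s
783.647 s / 60 = 13.06 minutes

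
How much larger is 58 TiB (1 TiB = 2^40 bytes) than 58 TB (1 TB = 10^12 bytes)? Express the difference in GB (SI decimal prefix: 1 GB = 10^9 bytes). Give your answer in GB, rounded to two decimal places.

58 TiB = 58 × 1,099,511,627,776 = 63,771,674,411,008 bytes
58 TB = 58 × 1,000,000,000,000 = 58,000,000,000,000 bytes
difference = 5,771,674,411,008 bytes
5,771,674,411,008 / 1,000,000,000 = 5,771.67 GB

5,771.67 GB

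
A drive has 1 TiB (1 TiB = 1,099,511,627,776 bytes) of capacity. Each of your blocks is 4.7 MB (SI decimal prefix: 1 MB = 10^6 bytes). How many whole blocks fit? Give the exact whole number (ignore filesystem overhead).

233,938

Capacity: 1 TiB = 1,099,511,627,776 bytes
Per item: 4.7 MB = 4,700,000 bytes
⌊1,099,511,627,776 / 4,700,000⌋ = 233,938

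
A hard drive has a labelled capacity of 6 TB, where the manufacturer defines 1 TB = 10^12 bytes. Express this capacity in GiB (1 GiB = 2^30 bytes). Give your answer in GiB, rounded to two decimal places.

5,587.94 GiB

6 TB = 6 × 10^12 bytes = 6,000,000,000,000 bytes
1 GiB = 2^30 bytes = 1,073,741,824 bytes
6,000,000,000,000 / 1,073,741,824 = 5,587.94 GiB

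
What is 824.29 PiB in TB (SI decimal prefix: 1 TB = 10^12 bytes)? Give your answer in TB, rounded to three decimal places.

928,068.034 TB

824.29 PiB = 824.29 × 2^50 bytes = 928,068,034,211,306,536.96 bytes
1 TB = 10^12 bytes = 1,000,000,000,000 bytes
928,068,034,211,306,536.96 / 1,000,000,000,000 = 928,068.034 TB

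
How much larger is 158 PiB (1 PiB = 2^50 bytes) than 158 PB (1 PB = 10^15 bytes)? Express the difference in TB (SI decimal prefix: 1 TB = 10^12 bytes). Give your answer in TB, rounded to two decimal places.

158 PiB = 158 × 1,125,899,906,842,624 = 177,892,185,281,134,592 bytes
158 PB = 158 × 1,000,000,000,000,000 = 158,000,000,000,000,000 bytes
difference = 19,892,185,281,134,592 bytes
19,892,185,281,134,592 / 1,000,000,000,000 = 19,892.19 TB

19,892.19 TB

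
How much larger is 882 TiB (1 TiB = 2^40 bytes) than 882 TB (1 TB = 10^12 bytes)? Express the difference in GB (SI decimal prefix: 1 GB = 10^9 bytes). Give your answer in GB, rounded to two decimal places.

87,769.26 GB

882 TiB = 882 × 1,099,511,627,776 = 969,769,255,698,432 bytes
882 TB = 882 × 1,000,000,000,000 = 882,000,000,000,000 bytes
difference = 87,769,255,698,432 bytes
87,769,255,698,432 / 1,000,000,000 = 87,769.26 GB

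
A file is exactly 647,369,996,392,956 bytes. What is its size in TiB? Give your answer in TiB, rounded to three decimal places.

588.780 TiB

647,369,996,392,956 bytes given.
1 TiB = 1,099,511,627,776 bytes
647,369,996,392,956 / 1,099,511,627,776 = 588.780 TiB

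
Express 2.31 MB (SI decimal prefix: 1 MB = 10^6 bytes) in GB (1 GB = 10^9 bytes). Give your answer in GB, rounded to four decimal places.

2.31 MB × 1,000,000 bytes/MB = 2,310,000 bytes
1 GB = 10^9 bytes = 1,000,000,000 bytes
2,310,000 / 1,000,000,000 = 0.0023 GB

0.0023 GB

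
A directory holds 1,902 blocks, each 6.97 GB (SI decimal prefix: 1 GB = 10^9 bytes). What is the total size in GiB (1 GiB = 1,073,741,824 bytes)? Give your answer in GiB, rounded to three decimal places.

Total = 1,902 × 6.97 GB = 13256.94 GB
= 13256.94 × 1,000,000,000 bytes = 13,256,940,000,000 bytes
1 GiB = 1,073,741,824 bytes
13,256,940,000,000 / 1,073,741,824 = 12,346.487 GiB

12,346.487 GiB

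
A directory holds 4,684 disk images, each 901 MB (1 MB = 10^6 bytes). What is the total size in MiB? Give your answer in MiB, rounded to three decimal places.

4,024,776.459 MiB

Total = 4,684 × 901 MB = 4,220,284 MB
= 4,220,284 × 1,000,000 bytes = 4,220,284,000,000 bytes
1 MiB = 1,048,576 bytes
4,220,284,000,000 / 1,048,576 = 4,024,776.459 MiB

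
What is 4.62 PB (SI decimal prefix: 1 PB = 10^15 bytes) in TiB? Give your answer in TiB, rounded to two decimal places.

4,201.87 TiB

4.62 PB = 4.62 × 10^15 bytes = 4,620,000,000,000,000 bytes
1 TiB = 1,099,511,627,776 bytes
4,620,000,000,000,000 / 1,099,511,627,776 = 4,201.87 TiB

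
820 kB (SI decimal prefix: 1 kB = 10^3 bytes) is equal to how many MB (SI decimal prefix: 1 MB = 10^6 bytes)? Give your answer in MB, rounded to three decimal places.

0.820 MB

820 kB = 820 × 10^3 bytes = 820,000 bytes
1 MB = 1,000,000 bytes
820,000 / 1,000,000 = 0.820 MB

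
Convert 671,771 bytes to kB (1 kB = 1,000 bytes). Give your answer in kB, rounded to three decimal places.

671.771 kB

671,771 bytes given.
1 kB = 1,000 bytes
671,771 / 1,000 = 671.771 kB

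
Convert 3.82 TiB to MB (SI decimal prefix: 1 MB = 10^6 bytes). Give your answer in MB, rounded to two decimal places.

3.82 TiB × 1,099,511,627,776 bytes/TiB = 4,200,134,418,104.32 bytes
1 MB = 10^6 bytes = 1,000,000 bytes
4,200,134,418,104.32 / 1,000,000 = 4,200,134.42 MB

4,200,134.42 MB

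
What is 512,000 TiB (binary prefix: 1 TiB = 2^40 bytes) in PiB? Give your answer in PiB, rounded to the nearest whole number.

512,000 TiB × 1,099,511,627,776 bytes/TiB = 562,949,953,421,312,000 bytes
1 PiB = 1,125,899,906,842,624 bytes
562,949,953,421,312,000 / 1,125,899,906,842,624 = 500 PiB

500 PiB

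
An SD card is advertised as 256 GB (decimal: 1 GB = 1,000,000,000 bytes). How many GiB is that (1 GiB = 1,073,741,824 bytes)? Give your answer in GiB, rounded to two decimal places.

238.42 GiB

256 GB = 256 × 10^9 bytes = 256,000,000,000 bytes
1 GiB = 2^30 bytes = 1,073,741,824 bytes
256,000,000,000 / 1,073,741,824 = 238.42 GiB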